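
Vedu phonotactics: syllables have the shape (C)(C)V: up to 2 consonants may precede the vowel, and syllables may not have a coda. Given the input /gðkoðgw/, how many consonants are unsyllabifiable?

Under (C)(C)V, the unsyllabifiable consonants are /g/, /ð/, /g/, /w/ (no codas are permitted; onsets may contain at most 2 consonants).

4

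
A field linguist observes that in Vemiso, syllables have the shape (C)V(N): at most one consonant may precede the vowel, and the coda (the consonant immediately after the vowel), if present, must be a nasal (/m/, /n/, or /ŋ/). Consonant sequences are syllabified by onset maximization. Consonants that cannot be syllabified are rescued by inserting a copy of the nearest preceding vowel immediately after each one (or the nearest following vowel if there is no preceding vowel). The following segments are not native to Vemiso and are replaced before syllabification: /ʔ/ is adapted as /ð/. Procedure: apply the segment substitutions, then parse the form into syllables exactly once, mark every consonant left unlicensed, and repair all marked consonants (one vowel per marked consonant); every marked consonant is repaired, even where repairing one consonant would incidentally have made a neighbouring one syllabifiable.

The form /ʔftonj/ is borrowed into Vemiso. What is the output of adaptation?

ðofotonjo

Substitution: /ʔ/ → /ð/, giving /ðftonj/.
Syllabifying with onset maximization leaves /ð/, /f/, /j/ stranded (only a nasal (/m/, /n/, or /ŋ/) is licensed in coda position; onsets are limited to one consonant).
Epenthesis after each stranded consonant: /ð/ → /ðo/, /f/ → /fo/, /j/ → /jo/.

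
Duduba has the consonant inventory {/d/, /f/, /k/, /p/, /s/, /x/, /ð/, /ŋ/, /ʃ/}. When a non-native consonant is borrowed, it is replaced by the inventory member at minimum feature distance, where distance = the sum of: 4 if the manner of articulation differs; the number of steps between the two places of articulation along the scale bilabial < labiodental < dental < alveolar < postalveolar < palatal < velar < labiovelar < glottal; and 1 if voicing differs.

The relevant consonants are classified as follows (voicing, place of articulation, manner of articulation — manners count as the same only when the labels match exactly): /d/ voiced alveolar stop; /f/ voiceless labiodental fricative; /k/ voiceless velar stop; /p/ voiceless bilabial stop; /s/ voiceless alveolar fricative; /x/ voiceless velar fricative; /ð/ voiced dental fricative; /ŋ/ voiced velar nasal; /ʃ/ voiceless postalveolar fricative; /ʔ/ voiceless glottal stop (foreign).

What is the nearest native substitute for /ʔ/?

/k/ is closest: same manner (stop), place distance 2 (glottal→velar), same voicing; total 2. Next closest is /d/ at distance 6.

k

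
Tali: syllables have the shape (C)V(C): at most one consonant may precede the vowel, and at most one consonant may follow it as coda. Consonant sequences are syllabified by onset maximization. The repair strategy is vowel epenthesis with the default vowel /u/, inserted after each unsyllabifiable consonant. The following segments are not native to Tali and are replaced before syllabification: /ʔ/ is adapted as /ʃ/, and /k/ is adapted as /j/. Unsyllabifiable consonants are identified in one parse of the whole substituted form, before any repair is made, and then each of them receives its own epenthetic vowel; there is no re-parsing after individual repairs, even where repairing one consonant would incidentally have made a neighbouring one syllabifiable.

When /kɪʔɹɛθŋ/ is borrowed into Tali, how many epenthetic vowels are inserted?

After substitution the input is /jɪʃɹɛθŋ/.
The unsyllabifiable consonants are /ŋ/; each receives one epenthetic vowel.

1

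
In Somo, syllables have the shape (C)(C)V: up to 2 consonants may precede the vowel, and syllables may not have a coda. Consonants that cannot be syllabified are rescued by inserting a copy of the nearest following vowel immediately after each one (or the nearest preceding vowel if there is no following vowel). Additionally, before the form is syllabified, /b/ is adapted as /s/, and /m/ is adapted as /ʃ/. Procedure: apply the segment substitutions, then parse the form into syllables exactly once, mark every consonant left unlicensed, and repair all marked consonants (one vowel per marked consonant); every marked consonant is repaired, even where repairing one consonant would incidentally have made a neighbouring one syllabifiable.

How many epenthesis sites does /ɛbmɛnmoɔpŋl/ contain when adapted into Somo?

After substitution the input is /ɛsʃɛnʃoɔpŋl/.
The unsyllabifiable consonants are /p/, /ŋ/, /l/; each receives one epenthetic vowel.

3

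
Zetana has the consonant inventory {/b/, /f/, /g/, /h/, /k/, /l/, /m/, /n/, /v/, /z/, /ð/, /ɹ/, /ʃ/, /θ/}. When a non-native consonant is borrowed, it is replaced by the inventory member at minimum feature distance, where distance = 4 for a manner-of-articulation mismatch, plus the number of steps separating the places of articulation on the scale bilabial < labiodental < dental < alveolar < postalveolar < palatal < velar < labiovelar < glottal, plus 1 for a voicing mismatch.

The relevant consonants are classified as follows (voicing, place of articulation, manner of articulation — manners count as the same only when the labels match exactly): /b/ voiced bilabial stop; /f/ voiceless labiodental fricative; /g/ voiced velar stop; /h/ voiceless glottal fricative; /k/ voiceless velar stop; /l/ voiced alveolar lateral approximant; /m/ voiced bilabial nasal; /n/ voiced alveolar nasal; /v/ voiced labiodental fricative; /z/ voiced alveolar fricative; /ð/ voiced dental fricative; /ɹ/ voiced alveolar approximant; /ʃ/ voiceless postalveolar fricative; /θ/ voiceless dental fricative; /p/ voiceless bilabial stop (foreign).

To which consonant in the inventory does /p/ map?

/b/ is closest: same manner (stop), place distance 0 (bilabial→bilabial), voicing differs (+1); total 1. Next closest is /f/ at distance 5.

b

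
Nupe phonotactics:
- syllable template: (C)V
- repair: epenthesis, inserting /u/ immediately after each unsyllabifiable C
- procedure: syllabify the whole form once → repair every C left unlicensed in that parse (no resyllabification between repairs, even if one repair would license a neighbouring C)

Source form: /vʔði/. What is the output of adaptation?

vuʔuði

The consonants /v/, /ʔ/ cannot be parsed into a legal (C)V syllable (no codas are permitted; onsets are limited to one consonant).
Inserting the epenthetic vowel yields /v/ → /vu/, /ʔ/ → /ʔu/.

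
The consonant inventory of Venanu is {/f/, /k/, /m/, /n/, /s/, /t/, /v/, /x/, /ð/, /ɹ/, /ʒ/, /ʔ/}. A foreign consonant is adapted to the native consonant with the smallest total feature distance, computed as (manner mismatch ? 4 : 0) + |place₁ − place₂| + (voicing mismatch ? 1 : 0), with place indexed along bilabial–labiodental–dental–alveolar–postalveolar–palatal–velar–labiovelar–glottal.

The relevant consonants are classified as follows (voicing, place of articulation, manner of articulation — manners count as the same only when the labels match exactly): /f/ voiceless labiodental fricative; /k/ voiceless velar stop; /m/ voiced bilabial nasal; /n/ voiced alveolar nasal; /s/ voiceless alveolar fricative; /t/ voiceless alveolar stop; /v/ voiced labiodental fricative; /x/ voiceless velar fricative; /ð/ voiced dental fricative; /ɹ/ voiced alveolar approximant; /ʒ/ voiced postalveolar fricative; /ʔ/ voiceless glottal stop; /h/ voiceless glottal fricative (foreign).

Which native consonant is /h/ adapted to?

x

/x/ is closest: same manner (fricative), place distance 2 (glottal→velar), same voicing; total 2. Next closest is /ʔ/ at distance 4.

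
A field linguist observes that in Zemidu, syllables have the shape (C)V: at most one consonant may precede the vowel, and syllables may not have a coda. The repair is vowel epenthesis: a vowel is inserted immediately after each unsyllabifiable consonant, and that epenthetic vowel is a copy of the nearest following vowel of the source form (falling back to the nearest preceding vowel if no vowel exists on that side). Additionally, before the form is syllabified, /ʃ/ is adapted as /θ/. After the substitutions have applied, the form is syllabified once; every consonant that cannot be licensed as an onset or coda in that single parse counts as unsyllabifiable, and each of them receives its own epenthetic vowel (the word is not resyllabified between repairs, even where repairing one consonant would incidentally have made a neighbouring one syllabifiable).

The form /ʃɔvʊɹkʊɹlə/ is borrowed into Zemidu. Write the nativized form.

θɔvʊɹʊkʊɹələ

Substitution: /ʃ/ → /θ/, giving /θɔvʊɹkʊɹlə/.
Syllabifying with onset maximization leaves /ɹ/, /ɹ/ stranded (no codas are permitted; onsets are limited to one consonant).
Inserting the epenthetic vowel yields /ɹ/ → /ɹʊ/, /ɹ/ → /ɹə/.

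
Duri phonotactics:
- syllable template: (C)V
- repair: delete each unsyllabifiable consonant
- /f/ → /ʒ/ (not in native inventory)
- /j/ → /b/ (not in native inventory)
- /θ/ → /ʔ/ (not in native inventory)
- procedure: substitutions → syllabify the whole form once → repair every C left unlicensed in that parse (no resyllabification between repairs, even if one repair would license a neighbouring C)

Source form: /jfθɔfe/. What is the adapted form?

Substitution: /j/ → /b/, /f/ → /ʒ/, /θ/ → /ʔ/, giving /bʒʔɔʒe/.
Under (C)V, the unsyllabifiable consonants are /b/, /ʒ/ (no codas are permitted; onsets are limited to one consonant).
Deleting the stranded consonants removes /b/, /ʒ/.

ʔɔʒe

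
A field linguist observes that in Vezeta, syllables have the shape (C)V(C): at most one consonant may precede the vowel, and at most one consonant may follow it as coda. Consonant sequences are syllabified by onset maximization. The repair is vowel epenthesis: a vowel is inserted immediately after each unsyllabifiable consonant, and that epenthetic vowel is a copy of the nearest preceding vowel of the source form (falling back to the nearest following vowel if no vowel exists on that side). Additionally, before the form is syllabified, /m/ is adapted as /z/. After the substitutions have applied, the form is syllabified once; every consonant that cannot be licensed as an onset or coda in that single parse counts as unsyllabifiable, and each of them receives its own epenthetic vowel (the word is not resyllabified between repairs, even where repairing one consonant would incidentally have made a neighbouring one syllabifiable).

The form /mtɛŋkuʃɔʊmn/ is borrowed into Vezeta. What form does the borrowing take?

zɛtɛŋkuʃɔʊznʊ

Substitution: /m/ → /z/, giving /ztɛŋkuʃɔʊzn/.
Under (C)V(C), the unsyllabifiable consonants are /z/, /n/ (at most one coda consonant is licensed; onsets are limited to one consonant).
Inserting the epenthetic vowel yields /z/ → /zɛ/, /n/ → /nʊ/.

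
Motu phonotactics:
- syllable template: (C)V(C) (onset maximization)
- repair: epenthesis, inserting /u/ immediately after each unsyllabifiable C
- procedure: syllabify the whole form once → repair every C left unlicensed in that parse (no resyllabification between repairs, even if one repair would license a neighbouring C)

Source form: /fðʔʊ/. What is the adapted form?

The consonants /f/, /ð/ cannot be parsed into a legal (C)V(C) syllable (at most one coda consonant is licensed; onsets are limited to one consonant).
Each unlicensed consonant becomes the onset of a new syllable: /f/ → /fu/, /ð/ → /ðu/.

fuðuʔʊ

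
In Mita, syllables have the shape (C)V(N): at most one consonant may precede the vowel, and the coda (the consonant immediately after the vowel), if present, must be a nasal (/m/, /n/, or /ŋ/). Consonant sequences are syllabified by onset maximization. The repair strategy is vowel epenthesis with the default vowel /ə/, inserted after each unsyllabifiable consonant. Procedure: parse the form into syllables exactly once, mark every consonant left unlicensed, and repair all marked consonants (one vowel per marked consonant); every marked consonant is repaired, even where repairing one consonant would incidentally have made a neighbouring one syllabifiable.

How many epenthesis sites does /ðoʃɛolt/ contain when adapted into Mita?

2

The unsyllabifiable consonants are /l/, /t/; each receives one epenthetic vowel.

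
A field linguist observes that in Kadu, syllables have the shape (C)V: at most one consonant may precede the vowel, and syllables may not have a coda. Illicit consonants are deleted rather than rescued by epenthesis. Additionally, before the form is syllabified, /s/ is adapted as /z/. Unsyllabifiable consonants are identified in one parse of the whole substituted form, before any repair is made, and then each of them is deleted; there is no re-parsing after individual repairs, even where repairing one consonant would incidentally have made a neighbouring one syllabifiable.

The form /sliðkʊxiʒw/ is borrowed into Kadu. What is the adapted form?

likʊxi

Substitution: /s/ → /z/, giving /zliðkʊxiʒw/.
Syllabifying with onset maximization leaves /z/, /ð/, /ʒ/, /w/ stranded (no codas are permitted; onsets are limited to one consonant).
Deleting the stranded consonants removes /z/, /ð/, /ʒ/, /w/.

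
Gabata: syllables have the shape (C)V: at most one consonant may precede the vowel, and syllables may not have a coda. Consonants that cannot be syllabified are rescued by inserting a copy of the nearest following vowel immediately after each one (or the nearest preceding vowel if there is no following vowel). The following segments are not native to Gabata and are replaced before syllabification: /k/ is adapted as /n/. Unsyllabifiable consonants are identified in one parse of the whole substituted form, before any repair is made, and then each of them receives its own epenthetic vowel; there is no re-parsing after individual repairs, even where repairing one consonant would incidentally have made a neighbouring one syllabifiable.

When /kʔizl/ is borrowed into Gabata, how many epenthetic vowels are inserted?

3

After substitution the input is /nʔizl/.
The unsyllabifiable consonants are /n/, /z/, /l/; each receives one epenthetic vowel.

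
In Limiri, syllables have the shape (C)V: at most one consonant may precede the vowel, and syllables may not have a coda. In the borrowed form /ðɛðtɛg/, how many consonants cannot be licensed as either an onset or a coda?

Under (C)V, the unsyllabifiable consonants are /ð/, /g/ (no codas are permitted; onsets are limited to one consonant).

2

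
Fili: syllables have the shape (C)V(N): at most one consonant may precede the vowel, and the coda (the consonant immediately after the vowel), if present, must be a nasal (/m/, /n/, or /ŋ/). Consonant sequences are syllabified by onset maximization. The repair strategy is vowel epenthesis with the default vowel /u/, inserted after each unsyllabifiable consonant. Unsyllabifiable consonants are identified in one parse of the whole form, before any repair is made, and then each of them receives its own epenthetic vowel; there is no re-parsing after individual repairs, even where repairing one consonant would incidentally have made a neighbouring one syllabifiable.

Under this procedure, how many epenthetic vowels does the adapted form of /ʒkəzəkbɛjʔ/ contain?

The unsyllabifiable consonants are /ʒ/, /k/, /j/, /ʔ/; each receives one epenthetic vowel.

4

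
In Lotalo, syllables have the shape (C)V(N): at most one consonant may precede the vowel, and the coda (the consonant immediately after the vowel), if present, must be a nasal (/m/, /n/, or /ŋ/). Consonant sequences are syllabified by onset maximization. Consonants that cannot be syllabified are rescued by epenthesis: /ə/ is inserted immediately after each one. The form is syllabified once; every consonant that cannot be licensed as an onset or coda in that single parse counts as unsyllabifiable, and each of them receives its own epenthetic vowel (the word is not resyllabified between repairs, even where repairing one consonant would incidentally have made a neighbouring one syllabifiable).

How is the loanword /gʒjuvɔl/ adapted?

gəʒəjuvɔlə

Syllabifying with onset maximization leaves /g/, /ʒ/, /l/ stranded (only a nasal (/m/, /n/, or /ŋ/) is licensed in coda position; onsets are limited to one consonant).
Inserting the epenthetic vowel yields /g/ → /gə/, /ʒ/ → /ʒə/, /l/ → /lə/.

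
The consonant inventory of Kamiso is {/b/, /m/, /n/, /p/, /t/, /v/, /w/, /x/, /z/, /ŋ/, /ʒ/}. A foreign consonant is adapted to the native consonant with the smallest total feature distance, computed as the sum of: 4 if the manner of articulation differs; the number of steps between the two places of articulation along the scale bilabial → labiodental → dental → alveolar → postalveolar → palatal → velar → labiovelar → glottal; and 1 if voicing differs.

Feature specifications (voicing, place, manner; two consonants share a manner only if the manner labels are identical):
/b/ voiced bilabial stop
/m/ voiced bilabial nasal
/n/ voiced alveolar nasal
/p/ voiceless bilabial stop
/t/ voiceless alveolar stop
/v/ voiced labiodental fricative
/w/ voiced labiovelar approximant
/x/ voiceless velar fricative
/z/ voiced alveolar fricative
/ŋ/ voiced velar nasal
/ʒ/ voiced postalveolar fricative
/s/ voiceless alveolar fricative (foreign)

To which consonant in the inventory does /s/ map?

/z/ is closest: same manner (fricative), place distance 0 (alveolar→alveolar), voicing differs (+1); total 1. Next closest is /ʒ/ at distance 2.

z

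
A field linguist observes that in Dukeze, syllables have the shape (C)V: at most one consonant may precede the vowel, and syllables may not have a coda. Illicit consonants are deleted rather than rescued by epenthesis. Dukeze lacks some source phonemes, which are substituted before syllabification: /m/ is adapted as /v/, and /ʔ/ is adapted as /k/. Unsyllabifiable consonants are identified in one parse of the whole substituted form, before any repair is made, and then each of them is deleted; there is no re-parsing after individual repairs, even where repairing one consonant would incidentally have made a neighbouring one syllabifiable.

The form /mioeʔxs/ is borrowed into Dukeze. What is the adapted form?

Substitution: /m/ → /v/, /ʔ/ → /k/, giving /vioekxs/.
The consonants /k/, /x/, /s/ cannot be parsed into a legal (C)V syllable (no codas are permitted; onsets are limited to one consonant).
Each unlicensed consonant is deleted: /k/, /x/, /s/.

vioe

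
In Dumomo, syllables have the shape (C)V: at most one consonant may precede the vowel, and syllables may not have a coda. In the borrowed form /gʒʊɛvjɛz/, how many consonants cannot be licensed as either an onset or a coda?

3

Under (C)V, the unsyllabifiable consonants are /g/, /v/, /z/ (no codas are permitted; onsets are limited to one consonant).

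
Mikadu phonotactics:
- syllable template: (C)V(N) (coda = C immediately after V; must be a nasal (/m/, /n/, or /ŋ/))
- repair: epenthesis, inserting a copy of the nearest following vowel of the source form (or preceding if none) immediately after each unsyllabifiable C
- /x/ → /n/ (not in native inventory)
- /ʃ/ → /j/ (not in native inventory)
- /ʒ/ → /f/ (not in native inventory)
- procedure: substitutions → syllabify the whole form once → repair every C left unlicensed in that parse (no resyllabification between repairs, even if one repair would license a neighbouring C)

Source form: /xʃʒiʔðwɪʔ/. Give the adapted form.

nijifiʔɪðɪwɪʔɪ

Substitution: /x/ → /n/, /ʃ/ → /j/, /ʒ/ → /f/, giving /njfiʔðwɪʔ/.
The consonants /n/, /j/, /ʔ/, /ð/, /ʔ/ cannot be parsed into a legal (C)V(N) syllable (only a nasal (/m/, /n/, or /ŋ/) is licensed in coda position; onsets are limited to one consonant).
Epenthesis after each stranded consonant: /n/ → /ni/, /j/ → /ji/, /ʔ/ → /ʔɪ/, /ð/ → /ðɪ/, /ʔ/ → /ʔɪ/.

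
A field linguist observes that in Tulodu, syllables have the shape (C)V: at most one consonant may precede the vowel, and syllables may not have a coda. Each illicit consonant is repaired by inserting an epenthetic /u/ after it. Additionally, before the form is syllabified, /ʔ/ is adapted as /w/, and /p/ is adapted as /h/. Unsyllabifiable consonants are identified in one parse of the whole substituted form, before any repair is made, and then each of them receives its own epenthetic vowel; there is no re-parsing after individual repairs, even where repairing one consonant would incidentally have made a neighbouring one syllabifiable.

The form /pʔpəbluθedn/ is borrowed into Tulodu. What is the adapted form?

Substitution: /p/ → /h/, /ʔ/ → /w/, giving /hwhəbluθedn/.
Under (C)V, the unsyllabifiable consonants are /h/, /w/, /b/, /d/, /n/ (no codas are permitted; onsets are limited to one consonant).
Epenthesis after each stranded consonant: /h/ → /hu/, /w/ → /wu/, /b/ → /bu/, /d/ → /du/, /n/ → /nu/.

huwuhəbuluθedunu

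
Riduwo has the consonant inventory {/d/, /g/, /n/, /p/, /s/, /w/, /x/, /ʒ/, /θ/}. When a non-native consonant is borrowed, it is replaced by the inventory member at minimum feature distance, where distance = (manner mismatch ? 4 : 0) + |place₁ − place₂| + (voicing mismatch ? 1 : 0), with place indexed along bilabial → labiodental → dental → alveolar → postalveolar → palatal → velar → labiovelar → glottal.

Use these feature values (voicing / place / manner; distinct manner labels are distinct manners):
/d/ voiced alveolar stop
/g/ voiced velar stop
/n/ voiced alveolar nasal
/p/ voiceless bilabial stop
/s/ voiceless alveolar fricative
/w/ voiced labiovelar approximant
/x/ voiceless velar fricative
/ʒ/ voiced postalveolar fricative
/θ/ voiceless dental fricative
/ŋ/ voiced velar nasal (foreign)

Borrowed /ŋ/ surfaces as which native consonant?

n

/n/ is closest: same manner (nasal), place distance 3 (velar→alveolar), same voicing; total 3. Next closest is /g/ at distance 4.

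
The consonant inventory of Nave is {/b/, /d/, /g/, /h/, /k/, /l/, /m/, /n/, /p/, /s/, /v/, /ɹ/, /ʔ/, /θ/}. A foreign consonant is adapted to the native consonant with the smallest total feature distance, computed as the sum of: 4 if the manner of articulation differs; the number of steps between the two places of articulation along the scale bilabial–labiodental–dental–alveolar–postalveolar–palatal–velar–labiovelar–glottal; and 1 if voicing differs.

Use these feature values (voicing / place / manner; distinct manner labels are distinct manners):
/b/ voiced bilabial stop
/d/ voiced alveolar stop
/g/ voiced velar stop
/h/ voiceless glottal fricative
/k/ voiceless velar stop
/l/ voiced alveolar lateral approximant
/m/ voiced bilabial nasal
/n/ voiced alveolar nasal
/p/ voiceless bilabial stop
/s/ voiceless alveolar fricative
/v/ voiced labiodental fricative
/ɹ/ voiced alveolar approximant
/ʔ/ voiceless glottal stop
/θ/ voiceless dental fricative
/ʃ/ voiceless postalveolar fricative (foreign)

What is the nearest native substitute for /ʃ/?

s

/s/ is closest: same manner (fricative), place distance 1 (postalveolar→alveolar), same voicing; total 1. Next closest is /θ/ at distance 2.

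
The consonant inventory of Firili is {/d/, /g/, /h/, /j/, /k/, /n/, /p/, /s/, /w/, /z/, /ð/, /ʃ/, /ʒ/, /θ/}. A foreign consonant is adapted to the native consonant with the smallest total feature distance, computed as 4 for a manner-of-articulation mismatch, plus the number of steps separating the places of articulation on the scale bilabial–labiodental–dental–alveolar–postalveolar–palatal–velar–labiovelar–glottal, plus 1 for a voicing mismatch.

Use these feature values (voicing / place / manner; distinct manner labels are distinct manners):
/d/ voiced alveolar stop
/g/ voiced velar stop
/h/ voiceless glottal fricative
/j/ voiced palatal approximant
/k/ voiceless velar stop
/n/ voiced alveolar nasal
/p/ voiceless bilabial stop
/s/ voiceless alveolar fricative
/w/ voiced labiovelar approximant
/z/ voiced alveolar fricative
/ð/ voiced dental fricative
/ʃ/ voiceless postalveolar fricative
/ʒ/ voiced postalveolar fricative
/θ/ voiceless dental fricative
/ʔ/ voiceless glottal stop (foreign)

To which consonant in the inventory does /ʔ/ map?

/k/ is closest: same manner (stop), place distance 2 (glottal→velar), same voicing; total 2. Next closest is /g/ at distance 3.

k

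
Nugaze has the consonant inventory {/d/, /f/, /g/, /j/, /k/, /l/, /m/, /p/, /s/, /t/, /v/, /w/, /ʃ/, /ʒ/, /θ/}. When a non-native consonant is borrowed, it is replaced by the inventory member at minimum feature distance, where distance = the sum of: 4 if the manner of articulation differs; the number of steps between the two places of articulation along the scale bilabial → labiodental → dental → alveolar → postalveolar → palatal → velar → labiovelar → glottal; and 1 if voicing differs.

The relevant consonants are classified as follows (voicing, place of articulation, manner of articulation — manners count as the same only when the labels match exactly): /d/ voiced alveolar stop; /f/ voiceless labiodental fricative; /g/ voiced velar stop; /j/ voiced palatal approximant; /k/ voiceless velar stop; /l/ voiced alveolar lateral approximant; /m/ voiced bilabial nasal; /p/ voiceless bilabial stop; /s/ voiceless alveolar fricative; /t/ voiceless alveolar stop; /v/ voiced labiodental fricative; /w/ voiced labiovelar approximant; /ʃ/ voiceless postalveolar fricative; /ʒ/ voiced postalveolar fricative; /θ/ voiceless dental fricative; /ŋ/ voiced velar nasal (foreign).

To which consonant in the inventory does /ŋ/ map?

/g/ is closest: manner differs (nasal→stop, +4), place distance 0 (velar→velar), same voicing; total 4. Next closest is /j/ at distance 5.

g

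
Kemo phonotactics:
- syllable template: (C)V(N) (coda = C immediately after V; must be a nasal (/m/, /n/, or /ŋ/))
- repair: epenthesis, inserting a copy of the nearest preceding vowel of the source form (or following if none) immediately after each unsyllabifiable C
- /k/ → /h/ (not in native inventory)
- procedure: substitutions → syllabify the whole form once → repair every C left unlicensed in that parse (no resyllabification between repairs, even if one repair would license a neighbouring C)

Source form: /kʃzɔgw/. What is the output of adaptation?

Substitution: /k/ → /h/, giving /hʃzɔgw/.
Syllabifying with onset maximization leaves /h/, /ʃ/, /g/, /w/ stranded (only a nasal (/m/, /n/, or /ŋ/) is licensed in coda position; onsets are limited to one consonant).
Each unlicensed consonant becomes the onset of a new syllable: /h/ → /hɔ/, /ʃ/ → /ʃɔ/, /g/ → /gɔ/, /w/ → /wɔ/.

hɔʃɔzɔgɔwɔ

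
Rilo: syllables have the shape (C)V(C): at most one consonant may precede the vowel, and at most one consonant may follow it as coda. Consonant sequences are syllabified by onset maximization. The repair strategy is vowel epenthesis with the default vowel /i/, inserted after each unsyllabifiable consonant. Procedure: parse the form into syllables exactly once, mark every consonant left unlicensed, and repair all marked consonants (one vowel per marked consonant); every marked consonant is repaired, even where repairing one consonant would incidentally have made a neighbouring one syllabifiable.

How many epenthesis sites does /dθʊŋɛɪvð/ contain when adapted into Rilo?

2

The unsyllabifiable consonants are /d/, /ð/; each receives one epenthetic vowel.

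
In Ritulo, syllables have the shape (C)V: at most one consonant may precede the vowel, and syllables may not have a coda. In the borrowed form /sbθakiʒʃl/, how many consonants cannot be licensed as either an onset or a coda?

The consonants /s/, /b/, /ʒ/, /ʃ/, /l/ cannot be parsed into a legal (C)V syllable (no codas are permitted; onsets are limited to one consonant).

5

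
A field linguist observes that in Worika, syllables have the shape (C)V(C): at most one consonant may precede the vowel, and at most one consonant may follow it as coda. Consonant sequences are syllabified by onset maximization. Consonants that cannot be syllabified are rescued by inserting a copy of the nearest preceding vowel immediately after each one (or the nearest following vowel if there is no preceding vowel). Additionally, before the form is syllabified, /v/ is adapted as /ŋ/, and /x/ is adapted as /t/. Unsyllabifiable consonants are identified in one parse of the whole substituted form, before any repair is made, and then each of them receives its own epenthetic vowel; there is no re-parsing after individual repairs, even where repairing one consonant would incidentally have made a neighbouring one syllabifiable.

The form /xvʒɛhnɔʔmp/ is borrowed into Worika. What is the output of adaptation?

Substitution: /x/ → /t/, /v/ → /ŋ/, giving /tŋʒɛhnɔʔmp/.
The consonants /t/, /ŋ/, /m/, /p/ cannot be parsed into a legal (C)V(C) syllable (at most one coda consonant is licensed; onsets are limited to one consonant).
Epenthesis after each stranded consonant: /t/ → /tɛ/, /ŋ/ → /ŋɛ/, /m/ → /mɔ/, /p/ → /pɔ/.

tɛŋɛʒɛhnɔʔmɔpɔ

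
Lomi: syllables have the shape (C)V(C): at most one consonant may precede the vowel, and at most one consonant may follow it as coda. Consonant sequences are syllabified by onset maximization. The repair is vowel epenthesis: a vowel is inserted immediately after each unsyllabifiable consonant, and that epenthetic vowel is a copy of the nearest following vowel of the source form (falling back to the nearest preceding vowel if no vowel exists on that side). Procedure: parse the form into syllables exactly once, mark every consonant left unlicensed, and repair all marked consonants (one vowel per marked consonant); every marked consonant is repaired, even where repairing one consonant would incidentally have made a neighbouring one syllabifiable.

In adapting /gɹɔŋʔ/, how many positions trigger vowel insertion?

2

The unsyllabifiable consonants are /g/, /ʔ/; each receives one epenthetic vowel.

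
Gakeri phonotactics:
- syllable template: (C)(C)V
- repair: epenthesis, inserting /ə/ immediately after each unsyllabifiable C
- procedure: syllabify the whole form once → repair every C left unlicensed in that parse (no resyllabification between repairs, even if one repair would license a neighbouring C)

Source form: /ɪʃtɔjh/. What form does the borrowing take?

ɪʃtɔjəhə

Under (C)(C)V, the unsyllabifiable consonants are /j/, /h/ (no codas are permitted; onsets may contain at most 2 consonants).
Inserting the epenthetic vowel yields /j/ → /jə/, /h/ → /hə/.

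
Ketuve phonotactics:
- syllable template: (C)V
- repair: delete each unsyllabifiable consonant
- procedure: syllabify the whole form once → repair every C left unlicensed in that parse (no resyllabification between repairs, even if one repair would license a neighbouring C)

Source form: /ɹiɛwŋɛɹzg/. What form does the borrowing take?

Under (C)V, the unsyllabifiable consonants are /w/, /ɹ/, /z/, /g/ (no codas are permitted; onsets are limited to one consonant).
Deleting the stranded consonants removes /w/, /ɹ/, /z/, /g/.

ɹiɛŋɛ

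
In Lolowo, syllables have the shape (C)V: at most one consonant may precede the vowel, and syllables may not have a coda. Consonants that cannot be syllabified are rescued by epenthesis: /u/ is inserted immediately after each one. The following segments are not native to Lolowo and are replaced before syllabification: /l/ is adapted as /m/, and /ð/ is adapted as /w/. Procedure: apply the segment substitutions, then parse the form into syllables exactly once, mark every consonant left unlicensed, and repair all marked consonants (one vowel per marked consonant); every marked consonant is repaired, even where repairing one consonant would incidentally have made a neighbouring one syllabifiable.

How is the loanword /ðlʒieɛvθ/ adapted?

Substitution: /ð/ → /w/, /l/ → /m/, giving /wmʒieɛvθ/.
Under (C)V, the unsyllabifiable consonants are /w/, /m/, /v/, /θ/ (no codas are permitted; onsets are limited to one consonant).
Inserting the epenthetic vowel yields /w/ → /wu/, /m/ → /mu/, /v/ → /vu/, /θ/ → /θu/.

wumuʒieɛvuθu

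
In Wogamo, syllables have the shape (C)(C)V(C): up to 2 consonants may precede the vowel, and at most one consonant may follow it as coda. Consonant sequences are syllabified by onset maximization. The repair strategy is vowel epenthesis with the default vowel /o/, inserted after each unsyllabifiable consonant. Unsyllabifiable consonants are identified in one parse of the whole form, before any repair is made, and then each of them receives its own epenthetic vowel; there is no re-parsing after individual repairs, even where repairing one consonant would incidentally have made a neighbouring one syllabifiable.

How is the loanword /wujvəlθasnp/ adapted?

Under (C)(C)V(C), the unsyllabifiable consonants are /n/, /p/ (at most one coda consonant is licensed; onsets may contain at most 2 consonants).
Inserting the epenthetic vowel yields /n/ → /no/, /p/ → /po/.

wujvəlθasnopo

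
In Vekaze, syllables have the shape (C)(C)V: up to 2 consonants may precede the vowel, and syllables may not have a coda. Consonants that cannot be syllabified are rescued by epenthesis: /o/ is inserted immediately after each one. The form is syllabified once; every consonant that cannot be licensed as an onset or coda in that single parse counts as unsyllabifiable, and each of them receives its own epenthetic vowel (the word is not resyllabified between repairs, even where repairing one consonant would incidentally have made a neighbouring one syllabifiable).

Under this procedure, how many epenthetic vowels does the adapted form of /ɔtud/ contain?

1

The unsyllabifiable consonants are /d/; each receives one epenthetic vowel.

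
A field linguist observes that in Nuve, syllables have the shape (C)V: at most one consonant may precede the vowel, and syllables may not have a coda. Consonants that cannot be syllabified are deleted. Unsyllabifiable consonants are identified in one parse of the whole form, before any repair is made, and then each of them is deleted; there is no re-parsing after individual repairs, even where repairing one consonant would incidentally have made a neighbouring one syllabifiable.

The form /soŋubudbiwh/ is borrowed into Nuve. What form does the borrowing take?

soŋububi

Under (C)V, the unsyllabifiable consonants are /d/, /w/, /h/ (no codas are permitted; onsets are limited to one consonant).
Deleting the stranded consonants removes /d/, /w/, /h/.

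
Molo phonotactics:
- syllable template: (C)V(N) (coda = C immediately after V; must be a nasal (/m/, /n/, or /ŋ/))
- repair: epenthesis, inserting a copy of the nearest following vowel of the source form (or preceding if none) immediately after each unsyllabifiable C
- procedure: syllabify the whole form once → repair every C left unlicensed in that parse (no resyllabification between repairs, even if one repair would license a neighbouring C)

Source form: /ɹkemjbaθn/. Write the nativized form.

The consonants /ɹ/, /j/, /θ/, /n/ cannot be parsed into a legal (C)V(N) syllable (only a nasal (/m/, /n/, or /ŋ/) is licensed in coda position; onsets are limited to one consonant).
Epenthesis after each stranded consonant: /ɹ/ → /ɹe/, /j/ → /ja/, /θ/ → /θa/, /n/ → /na/.

ɹekemjabaθana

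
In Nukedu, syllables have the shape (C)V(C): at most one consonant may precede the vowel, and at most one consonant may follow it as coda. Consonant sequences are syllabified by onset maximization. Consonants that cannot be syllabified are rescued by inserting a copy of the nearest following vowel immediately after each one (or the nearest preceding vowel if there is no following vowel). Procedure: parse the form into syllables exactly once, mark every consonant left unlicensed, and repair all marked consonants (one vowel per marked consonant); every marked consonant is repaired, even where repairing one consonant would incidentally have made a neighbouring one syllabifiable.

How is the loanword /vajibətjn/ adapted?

vajibətjənə

Under (C)V(C), the unsyllabifiable consonants are /j/, /n/ (at most one coda consonant is licensed; onsets are limited to one consonant).
Inserting the epenthetic vowel yields /j/ → /jə/, /n/ → /nə/.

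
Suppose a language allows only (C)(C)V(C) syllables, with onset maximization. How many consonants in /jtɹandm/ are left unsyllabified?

The consonants /j/, /d/, /m/ cannot be parsed into a legal (C)(C)V(C) syllable (at most one coda consonant is licensed; onsets may contain at most 2 consonants).

3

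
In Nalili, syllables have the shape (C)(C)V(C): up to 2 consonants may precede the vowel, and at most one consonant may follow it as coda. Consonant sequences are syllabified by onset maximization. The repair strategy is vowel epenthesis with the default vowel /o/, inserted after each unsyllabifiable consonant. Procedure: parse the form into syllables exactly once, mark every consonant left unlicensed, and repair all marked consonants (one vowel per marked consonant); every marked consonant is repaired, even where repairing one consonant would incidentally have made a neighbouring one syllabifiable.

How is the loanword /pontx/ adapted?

Syllabifying with onset maximization leaves /t/, /x/ stranded (at most one coda consonant is licensed; onsets may contain at most 2 consonants).
Epenthesis after each stranded consonant: /t/ → /to/, /x/ → /xo/.

pontoxo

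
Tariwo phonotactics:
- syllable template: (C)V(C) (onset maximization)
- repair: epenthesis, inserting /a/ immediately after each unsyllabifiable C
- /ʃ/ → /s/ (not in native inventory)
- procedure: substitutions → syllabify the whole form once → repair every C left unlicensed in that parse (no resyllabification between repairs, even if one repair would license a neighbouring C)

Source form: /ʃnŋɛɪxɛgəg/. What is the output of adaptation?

Substitution: /ʃ/ → /s/, giving /snŋɛɪxɛgəg/.
The consonants /s/, /n/ cannot be parsed into a legal (C)V(C) syllable (at most one coda consonant is licensed; onsets are limited to one consonant).
Epenthesis after each stranded consonant: /s/ → /sa/, /n/ → /na/.

sanaŋɛɪxɛgəg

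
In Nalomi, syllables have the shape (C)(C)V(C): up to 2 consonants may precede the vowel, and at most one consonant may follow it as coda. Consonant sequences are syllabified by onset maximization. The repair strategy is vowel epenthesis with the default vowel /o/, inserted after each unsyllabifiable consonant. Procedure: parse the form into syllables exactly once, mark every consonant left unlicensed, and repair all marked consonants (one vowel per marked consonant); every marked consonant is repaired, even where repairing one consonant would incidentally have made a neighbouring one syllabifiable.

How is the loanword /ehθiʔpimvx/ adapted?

The consonants /v/, /x/ cannot be parsed into a legal (C)(C)V(C) syllable (at most one coda consonant is licensed; onsets may contain at most 2 consonants).
Inserting the epenthetic vowel yields /v/ → /vo/, /x/ → /xo/.

ehθiʔpimvoxo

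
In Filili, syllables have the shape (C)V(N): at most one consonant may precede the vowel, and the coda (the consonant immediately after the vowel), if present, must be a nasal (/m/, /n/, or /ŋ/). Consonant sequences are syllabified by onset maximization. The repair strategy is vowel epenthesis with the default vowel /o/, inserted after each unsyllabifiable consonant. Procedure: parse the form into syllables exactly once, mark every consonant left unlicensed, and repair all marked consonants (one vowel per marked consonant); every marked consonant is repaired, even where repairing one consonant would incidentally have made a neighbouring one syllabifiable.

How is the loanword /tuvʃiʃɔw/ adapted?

Under (C)V(N), the unsyllabifiable consonants are /v/, /w/ (only a nasal (/m/, /n/, or /ŋ/) is licensed in coda position; onsets are limited to one consonant).
Epenthesis after each stranded consonant: /v/ → /vo/, /w/ → /wo/.

tuvoʃiʃɔwo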